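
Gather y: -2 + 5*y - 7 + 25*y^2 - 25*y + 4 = 25*y^2 - 20*y - 5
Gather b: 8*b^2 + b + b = 8*b^2 + 2*b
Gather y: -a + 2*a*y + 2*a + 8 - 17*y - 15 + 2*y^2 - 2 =a + 2*y^2 + y*(2*a - 17) - 9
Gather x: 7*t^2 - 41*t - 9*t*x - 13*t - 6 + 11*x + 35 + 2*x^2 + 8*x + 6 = 7*t^2 - 54*t + 2*x^2 + x*(19 - 9*t) + 35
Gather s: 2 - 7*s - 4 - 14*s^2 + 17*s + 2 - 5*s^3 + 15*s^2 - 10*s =-5*s^3 + s^2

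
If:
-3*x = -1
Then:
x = 1/3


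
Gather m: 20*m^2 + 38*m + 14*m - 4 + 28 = 20*m^2 + 52*m + 24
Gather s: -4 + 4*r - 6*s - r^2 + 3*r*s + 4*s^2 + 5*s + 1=-r^2 + 4*r + 4*s^2 + s*(3*r - 1) - 3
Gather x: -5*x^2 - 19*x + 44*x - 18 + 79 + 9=-5*x^2 + 25*x + 70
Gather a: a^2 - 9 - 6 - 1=a^2 - 16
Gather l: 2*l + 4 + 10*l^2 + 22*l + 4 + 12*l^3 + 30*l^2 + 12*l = 12*l^3 + 40*l^2 + 36*l + 8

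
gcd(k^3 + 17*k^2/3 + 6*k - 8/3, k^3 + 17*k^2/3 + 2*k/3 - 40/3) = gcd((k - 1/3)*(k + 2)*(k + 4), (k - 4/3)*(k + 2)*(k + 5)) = k + 2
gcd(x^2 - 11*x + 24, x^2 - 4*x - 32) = x - 8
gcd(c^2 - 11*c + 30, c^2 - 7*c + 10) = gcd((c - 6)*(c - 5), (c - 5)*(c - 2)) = c - 5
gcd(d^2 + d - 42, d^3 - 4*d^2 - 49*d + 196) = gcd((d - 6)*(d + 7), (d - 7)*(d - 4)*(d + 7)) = d + 7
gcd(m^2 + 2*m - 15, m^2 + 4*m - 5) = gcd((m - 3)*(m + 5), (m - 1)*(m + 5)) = m + 5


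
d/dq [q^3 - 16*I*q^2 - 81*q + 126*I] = 3*q^2 - 32*I*q - 81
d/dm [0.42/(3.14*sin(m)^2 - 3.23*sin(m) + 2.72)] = (1.3566 - 2.6376*sin(m))*cos(m)/(3.14*sin(m)^2 - 3.23*sin(m) + 2.72)^2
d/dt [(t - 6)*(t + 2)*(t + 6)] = 3*t^2 + 4*t - 36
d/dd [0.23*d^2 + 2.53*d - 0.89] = 0.46*d + 2.53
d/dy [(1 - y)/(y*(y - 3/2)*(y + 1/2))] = 4*(8*y^3 - 16*y^2 + 8*y + 3)/(y^2*(16*y^4 - 32*y^3 - 8*y^2 + 24*y + 9))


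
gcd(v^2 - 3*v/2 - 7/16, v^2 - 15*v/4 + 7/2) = v - 7/4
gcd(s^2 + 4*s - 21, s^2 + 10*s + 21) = s + 7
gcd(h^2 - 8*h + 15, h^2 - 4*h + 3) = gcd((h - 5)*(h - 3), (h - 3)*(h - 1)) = h - 3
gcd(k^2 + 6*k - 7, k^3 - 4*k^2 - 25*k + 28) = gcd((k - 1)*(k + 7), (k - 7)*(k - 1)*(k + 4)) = k - 1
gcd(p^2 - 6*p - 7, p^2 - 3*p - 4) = p + 1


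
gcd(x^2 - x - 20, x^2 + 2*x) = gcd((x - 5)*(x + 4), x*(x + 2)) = 1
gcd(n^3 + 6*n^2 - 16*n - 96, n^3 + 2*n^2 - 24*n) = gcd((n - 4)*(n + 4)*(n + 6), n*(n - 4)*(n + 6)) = n^2 + 2*n - 24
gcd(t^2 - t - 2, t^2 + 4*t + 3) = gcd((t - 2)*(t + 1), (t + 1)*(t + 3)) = t + 1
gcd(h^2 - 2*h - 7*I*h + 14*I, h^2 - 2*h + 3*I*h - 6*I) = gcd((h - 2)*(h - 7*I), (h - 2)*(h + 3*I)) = h - 2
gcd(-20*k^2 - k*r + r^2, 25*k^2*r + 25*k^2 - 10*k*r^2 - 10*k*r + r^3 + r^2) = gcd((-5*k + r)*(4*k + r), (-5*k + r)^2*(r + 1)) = -5*k + r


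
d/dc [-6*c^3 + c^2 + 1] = 2*c*(1 - 9*c)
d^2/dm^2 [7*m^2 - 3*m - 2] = 14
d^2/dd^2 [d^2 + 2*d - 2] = 2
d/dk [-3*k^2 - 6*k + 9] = -6*k - 6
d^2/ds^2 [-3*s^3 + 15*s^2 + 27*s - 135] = 30 - 18*s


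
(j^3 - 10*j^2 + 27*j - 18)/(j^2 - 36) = (j^2 - 4*j + 3)/(j + 6)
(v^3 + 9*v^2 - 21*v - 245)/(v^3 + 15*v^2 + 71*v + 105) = (v^2 + 2*v - 35)/(v^2 + 8*v + 15)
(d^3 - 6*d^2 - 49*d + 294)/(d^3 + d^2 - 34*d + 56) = (d^2 - 13*d + 42)/(d^2 - 6*d + 8)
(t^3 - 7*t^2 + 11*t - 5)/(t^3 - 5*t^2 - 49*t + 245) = (t^2 - 2*t + 1)/(t^2 - 49)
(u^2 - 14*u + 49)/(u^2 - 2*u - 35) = (u - 7)/(u + 5)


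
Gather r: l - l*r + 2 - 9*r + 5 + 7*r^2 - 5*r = l + 7*r^2 + r*(-l - 14) + 7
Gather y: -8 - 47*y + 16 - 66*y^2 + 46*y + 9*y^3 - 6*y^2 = 9*y^3 - 72*y^2 - y + 8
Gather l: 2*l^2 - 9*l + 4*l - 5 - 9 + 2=2*l^2 - 5*l - 12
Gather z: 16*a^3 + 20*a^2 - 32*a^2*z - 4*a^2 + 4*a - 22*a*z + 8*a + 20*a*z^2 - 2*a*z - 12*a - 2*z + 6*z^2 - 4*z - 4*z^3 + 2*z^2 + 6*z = 16*a^3 + 16*a^2 - 4*z^3 + z^2*(20*a + 8) + z*(-32*a^2 - 24*a)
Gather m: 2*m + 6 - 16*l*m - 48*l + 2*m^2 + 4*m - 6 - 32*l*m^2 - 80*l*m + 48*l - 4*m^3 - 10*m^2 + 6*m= -4*m^3 + m^2*(-32*l - 8) + m*(12 - 96*l)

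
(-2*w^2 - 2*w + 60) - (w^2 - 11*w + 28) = -3*w^2 + 9*w + 32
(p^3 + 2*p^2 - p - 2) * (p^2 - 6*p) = p^5 - 4*p^4 - 13*p^3 + 4*p^2 + 12*p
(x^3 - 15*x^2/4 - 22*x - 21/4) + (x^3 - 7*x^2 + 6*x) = 2*x^3 - 43*x^2/4 - 16*x - 21/4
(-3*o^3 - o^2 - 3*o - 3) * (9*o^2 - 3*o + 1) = -27*o^5 - 27*o^3 - 19*o^2 + 6*o - 3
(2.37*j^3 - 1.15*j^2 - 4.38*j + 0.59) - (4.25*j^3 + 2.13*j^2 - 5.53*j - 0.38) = -1.88*j^3 - 3.28*j^2 + 1.15*j + 0.97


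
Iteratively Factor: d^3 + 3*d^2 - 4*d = (d)*(d^2 + 3*d - 4) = d*(d - 1)*(d + 4)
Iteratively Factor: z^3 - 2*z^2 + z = (z - 1)*(z^2 - z) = z*(z - 1)*(z - 1)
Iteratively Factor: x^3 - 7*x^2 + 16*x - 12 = (x - 2)*(x^2 - 5*x + 6) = (x - 3)*(x - 2)*(x - 2)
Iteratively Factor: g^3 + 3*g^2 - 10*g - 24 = (g + 2)*(g^2 + g - 12) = (g - 3)*(g + 2)*(g + 4)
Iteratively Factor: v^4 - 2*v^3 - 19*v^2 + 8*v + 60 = (v + 3)*(v^3 - 5*v^2 - 4*v + 20) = (v - 5)*(v + 3)*(v^2 - 4) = (v - 5)*(v - 2)*(v + 3)*(v + 2)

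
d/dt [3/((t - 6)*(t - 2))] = 6*(4 - t)/(t^4 - 16*t^3 + 88*t^2 - 192*t + 144)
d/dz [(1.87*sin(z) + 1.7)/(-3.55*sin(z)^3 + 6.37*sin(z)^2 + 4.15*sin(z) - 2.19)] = (13.277*sin(z)^3 + 6.1931*sin(z)^2 - 21.658*sin(z) - 11.1503)*cos(z)/(12.6025*sin(z)^6 - 45.227*sin(z)^5 + 11.1119*sin(z)^4 + 68.42*sin(z)^3 - 10.6781*sin(z)^2 - 18.177*sin(z) + 4.7961)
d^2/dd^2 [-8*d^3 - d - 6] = -48*d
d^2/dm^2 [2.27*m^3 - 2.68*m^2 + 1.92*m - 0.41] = 13.62*m - 5.36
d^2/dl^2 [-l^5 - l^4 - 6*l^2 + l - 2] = -20*l^3 - 12*l^2 - 12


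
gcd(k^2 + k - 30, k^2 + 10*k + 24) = k + 6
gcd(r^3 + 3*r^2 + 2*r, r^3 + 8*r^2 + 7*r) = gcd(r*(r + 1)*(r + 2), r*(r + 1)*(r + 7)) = r^2 + r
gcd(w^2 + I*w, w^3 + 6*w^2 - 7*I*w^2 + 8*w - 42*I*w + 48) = w + I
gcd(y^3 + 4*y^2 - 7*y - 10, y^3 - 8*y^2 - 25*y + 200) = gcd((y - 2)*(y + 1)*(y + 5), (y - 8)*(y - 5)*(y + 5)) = y + 5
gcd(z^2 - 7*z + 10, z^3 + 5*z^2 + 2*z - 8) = 1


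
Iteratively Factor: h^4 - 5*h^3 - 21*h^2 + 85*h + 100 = (h - 5)*(h^3 - 21*h - 20) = (h - 5)*(h + 1)*(h^2 - h - 20) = (h - 5)^2*(h + 1)*(h + 4)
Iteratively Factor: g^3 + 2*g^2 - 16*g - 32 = (g + 2)*(g^2 - 16) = (g + 2)*(g + 4)*(g - 4)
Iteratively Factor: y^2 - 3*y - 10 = (y + 2)*(y - 5)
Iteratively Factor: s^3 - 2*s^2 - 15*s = (s)*(s^2 - 2*s - 15) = s*(s + 3)*(s - 5)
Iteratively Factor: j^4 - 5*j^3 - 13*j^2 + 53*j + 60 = (j + 1)*(j^3 - 6*j^2 - 7*j + 60) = (j - 4)*(j + 1)*(j^2 - 2*j - 15) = (j - 4)*(j + 1)*(j + 3)*(j - 5)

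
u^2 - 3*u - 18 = (u - 6)*(u + 3)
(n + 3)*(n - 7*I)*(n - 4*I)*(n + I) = n^4 + 3*n^3 - 10*I*n^3 - 17*n^2 - 30*I*n^2 - 51*n - 28*I*n - 84*I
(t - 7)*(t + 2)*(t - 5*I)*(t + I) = t^4 - 5*t^3 - 4*I*t^3 - 9*t^2 + 20*I*t^2 - 25*t + 56*I*t - 70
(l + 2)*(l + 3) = l^2 + 5*l + 6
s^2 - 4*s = s*(s - 4)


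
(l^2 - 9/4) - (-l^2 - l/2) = 2*l^2 + l/2 - 9/4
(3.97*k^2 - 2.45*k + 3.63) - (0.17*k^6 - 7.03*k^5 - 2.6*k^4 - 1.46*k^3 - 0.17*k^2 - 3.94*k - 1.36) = -0.17*k^6 + 7.03*k^5 + 2.6*k^4 + 1.46*k^3 + 4.14*k^2 + 1.49*k + 4.99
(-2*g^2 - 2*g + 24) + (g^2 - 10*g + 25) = -g^2 - 12*g + 49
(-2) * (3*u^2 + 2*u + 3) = -6*u^2 - 4*u - 6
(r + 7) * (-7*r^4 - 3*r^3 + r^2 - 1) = -7*r^5 - 52*r^4 - 20*r^3 + 7*r^2 - r - 7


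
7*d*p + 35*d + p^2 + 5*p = (7*d + p)*(p + 5)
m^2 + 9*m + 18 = (m + 3)*(m + 6)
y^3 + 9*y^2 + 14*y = y*(y + 2)*(y + 7)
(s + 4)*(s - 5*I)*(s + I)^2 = s^4 + 4*s^3 - 3*I*s^3 + 9*s^2 - 12*I*s^2 + 36*s + 5*I*s + 20*I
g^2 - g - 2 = (g - 2)*(g + 1)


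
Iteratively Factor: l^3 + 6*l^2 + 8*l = (l + 4)*(l^2 + 2*l) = (l + 2)*(l + 4)*(l)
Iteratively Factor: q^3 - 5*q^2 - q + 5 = (q - 1)*(q^2 - 4*q - 5) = (q - 5)*(q - 1)*(q + 1)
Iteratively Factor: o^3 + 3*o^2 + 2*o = (o + 1)*(o^2 + 2*o) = (o + 1)*(o + 2)*(o)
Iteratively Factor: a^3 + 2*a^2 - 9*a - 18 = (a + 3)*(a^2 - a - 6) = (a - 3)*(a + 3)*(a + 2)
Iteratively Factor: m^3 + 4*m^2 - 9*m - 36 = (m + 4)*(m^2 - 9) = (m + 3)*(m + 4)*(m - 3)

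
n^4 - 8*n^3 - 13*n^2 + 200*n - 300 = (n - 6)*(n - 5)*(n - 2)*(n + 5)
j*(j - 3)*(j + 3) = j^3 - 9*j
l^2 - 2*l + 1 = (l - 1)^2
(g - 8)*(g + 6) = g^2 - 2*g - 48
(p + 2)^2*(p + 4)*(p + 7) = p^4 + 15*p^3 + 76*p^2 + 156*p + 112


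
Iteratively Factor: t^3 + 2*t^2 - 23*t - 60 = (t + 3)*(t^2 - t - 20) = (t + 3)*(t + 4)*(t - 5)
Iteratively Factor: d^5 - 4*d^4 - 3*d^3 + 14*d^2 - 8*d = (d + 2)*(d^4 - 6*d^3 + 9*d^2 - 4*d) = (d - 1)*(d + 2)*(d^3 - 5*d^2 + 4*d) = (d - 1)^2*(d + 2)*(d^2 - 4*d) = d*(d - 1)^2*(d + 2)*(d - 4)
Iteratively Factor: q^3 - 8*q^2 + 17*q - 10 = (q - 2)*(q^2 - 6*q + 5) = (q - 5)*(q - 2)*(q - 1)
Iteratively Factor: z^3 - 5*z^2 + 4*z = (z - 4)*(z^2 - z) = z*(z - 4)*(z - 1)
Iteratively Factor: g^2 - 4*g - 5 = (g + 1)*(g - 5)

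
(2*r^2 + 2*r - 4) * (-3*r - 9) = -6*r^3 - 24*r^2 - 6*r + 36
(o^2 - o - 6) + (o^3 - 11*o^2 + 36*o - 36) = o^3 - 10*o^2 + 35*o - 42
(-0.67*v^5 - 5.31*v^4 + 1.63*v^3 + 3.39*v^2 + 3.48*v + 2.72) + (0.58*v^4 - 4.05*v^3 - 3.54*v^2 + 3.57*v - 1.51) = -0.67*v^5 - 4.73*v^4 - 2.42*v^3 - 0.15*v^2 + 7.05*v + 1.21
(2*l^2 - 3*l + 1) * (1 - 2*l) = -4*l^3 + 8*l^2 - 5*l + 1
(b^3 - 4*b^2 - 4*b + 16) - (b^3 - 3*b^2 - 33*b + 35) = -b^2 + 29*b - 19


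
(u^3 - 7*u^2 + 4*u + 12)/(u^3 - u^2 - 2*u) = (u - 6)/u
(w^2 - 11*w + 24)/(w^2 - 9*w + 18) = (w - 8)/(w - 6)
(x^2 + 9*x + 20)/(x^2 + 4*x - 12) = (x^2 + 9*x + 20)/(x^2 + 4*x - 12)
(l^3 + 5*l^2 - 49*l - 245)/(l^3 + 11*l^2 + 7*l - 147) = (l^2 - 2*l - 35)/(l^2 + 4*l - 21)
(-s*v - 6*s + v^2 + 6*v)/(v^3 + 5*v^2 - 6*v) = (-s + v)/(v*(v - 1))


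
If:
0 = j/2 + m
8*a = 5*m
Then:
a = 5*m/8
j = -2*m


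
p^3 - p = p*(p - 1)*(p + 1)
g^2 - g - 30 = (g - 6)*(g + 5)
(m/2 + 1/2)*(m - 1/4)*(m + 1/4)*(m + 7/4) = m^4/2 + 11*m^3/8 + 27*m^2/32 - 11*m/128 - 7/128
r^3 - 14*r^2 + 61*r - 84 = (r - 7)*(r - 4)*(r - 3)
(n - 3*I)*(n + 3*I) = n^2 + 9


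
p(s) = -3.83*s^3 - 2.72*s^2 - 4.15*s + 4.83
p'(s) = -11.49*s^2 - 5.44*s - 4.15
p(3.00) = -135.51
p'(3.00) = -123.88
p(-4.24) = 265.47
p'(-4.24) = -187.65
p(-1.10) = 11.20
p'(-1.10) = -12.07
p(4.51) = -420.55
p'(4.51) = -262.39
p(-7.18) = 1312.06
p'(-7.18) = -557.43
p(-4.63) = 345.87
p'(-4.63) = -225.27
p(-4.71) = 364.22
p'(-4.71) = -233.42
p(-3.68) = 174.14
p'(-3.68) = -139.73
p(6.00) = -945.27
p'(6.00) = -450.43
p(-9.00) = 2613.93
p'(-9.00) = -885.88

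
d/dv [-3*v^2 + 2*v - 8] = 2 - 6*v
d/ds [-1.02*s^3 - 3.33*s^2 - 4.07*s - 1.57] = -3.06*s^2 - 6.66*s - 4.07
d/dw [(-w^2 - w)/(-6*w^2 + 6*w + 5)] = (-12*w^2 - 10*w - 5)/(36*w^4 - 72*w^3 - 24*w^2 + 60*w + 25)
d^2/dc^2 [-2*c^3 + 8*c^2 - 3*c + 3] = 16 - 12*c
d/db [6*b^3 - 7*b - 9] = 18*b^2 - 7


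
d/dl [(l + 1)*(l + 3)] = 2*l + 4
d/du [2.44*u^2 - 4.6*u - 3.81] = 4.88*u - 4.6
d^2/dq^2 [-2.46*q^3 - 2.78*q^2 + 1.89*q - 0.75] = -14.76*q - 5.56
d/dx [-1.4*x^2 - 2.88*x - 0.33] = -2.8*x - 2.88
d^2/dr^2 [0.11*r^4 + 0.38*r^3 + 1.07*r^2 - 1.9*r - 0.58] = 1.32*r^2 + 2.28*r + 2.14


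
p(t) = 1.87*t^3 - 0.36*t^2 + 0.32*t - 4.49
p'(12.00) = 799.52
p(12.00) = 3178.87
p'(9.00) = 448.25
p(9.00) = 1332.46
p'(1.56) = 12.85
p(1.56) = 2.23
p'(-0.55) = 2.41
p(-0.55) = -5.09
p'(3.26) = 57.59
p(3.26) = 57.52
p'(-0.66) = 3.24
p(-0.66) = -5.40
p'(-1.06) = 7.39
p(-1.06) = -7.46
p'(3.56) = 68.86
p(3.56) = 76.46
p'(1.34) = 9.43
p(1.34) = -0.21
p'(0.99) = 5.11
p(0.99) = -2.71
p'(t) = 5.61*t^2 - 0.72*t + 0.32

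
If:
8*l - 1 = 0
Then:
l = 1/8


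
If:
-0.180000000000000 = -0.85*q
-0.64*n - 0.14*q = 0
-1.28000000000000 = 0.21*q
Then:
No Solution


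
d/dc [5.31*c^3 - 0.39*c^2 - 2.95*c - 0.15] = 15.93*c^2 - 0.78*c - 2.95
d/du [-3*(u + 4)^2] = -6*u - 24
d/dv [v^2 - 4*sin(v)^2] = 2*v - 4*sin(2*v)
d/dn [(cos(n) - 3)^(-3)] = 3*sin(n)/(cos(n) - 3)^4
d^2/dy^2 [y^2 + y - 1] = 2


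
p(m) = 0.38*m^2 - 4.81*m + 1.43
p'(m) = 0.76*m - 4.81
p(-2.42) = 15.30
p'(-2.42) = -6.65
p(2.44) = -8.04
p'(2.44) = -2.96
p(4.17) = -12.02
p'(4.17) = -1.64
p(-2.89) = 18.50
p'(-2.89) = -7.01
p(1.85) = -6.17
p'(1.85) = -3.40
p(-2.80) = 17.88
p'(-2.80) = -6.94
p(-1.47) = 9.32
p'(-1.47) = -5.93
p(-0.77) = 5.36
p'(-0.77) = -5.40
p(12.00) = -1.57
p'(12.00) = 4.31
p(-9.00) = 75.50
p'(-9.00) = -11.65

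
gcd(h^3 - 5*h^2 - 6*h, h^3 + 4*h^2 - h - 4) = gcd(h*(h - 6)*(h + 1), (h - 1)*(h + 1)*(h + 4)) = h + 1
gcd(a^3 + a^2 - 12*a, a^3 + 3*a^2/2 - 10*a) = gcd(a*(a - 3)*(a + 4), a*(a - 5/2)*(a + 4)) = a^2 + 4*a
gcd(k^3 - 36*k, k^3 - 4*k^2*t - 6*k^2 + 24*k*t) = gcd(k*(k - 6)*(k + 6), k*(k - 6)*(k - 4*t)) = k^2 - 6*k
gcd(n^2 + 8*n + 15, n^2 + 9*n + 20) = n + 5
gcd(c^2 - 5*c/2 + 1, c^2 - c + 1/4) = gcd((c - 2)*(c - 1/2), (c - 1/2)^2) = c - 1/2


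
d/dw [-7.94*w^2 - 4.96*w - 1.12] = -15.88*w - 4.96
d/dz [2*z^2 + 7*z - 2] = 4*z + 7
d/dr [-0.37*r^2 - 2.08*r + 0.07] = -0.74*r - 2.08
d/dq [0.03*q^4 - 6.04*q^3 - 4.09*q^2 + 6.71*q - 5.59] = 0.12*q^3 - 18.12*q^2 - 8.18*q + 6.71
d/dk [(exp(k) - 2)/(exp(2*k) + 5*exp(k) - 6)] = (-(exp(k) - 2)*(2*exp(k) + 5) + exp(2*k) + 5*exp(k) - 6)*exp(k)/(exp(2*k) + 5*exp(k) - 6)^2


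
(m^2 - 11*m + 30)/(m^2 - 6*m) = (m - 5)/m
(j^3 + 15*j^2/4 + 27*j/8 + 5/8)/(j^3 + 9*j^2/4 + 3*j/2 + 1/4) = (j + 5/2)/(j + 1)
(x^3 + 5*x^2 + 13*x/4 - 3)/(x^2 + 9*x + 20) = (x^2 + x - 3/4)/(x + 5)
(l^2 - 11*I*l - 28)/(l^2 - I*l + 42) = (l - 4*I)/(l + 6*I)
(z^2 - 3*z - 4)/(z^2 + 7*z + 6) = (z - 4)/(z + 6)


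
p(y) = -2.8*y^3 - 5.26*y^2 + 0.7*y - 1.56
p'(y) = -8.4*y^2 - 10.52*y + 0.7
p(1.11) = -11.09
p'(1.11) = -21.33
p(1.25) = -14.37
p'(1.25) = -25.58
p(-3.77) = 71.07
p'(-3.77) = -79.03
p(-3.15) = 31.56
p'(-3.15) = -49.51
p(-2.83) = 17.79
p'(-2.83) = -36.80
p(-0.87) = -4.31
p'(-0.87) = 3.49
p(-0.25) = -2.02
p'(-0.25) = 2.80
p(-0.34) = -2.30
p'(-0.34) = 3.31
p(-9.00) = 1607.28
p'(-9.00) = -585.02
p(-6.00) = 409.68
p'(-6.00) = -238.58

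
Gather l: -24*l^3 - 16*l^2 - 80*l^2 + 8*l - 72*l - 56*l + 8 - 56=-24*l^3 - 96*l^2 - 120*l - 48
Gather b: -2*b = -2*b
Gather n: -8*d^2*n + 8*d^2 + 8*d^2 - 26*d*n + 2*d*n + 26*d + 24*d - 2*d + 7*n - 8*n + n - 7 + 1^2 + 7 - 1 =16*d^2 + 48*d + n*(-8*d^2 - 24*d)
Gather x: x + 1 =x + 1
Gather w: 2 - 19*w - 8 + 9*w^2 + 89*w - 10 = 9*w^2 + 70*w - 16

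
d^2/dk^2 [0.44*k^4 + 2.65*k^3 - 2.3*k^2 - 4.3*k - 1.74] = 5.28*k^2 + 15.9*k - 4.6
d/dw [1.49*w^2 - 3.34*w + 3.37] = 2.98*w - 3.34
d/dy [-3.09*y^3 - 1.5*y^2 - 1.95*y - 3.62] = -9.27*y^2 - 3.0*y - 1.95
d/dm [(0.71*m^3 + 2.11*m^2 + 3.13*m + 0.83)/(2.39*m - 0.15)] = (3.3938*m^3 + 4.7234*m^2 - 0.633*m - 2.4532)/(5.7121*m^2 - 0.717*m + 0.0225)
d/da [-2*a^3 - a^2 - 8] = 2*a*(-3*a - 1)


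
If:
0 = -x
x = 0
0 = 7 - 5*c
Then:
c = 7/5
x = 0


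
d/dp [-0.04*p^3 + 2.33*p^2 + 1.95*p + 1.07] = -0.12*p^2 + 4.66*p + 1.95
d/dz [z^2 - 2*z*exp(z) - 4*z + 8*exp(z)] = -2*z*exp(z) + 2*z + 6*exp(z) - 4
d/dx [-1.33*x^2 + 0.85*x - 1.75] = 0.85 - 2.66*x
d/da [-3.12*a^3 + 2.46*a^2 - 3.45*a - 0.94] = -9.36*a^2 + 4.92*a - 3.45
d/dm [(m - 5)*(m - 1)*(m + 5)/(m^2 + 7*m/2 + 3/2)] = 4*(m^4 + 7*m^3 + 26*m^2 - 53*m - 125)/(4*m^4 + 28*m^3 + 61*m^2 + 42*m + 9)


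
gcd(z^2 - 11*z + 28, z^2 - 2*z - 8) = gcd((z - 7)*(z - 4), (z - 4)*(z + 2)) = z - 4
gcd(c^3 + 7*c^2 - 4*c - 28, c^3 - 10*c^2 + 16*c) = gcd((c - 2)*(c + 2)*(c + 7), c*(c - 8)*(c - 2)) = c - 2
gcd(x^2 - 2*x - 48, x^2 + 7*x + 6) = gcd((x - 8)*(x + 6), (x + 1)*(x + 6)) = x + 6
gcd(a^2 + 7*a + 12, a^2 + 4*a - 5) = 1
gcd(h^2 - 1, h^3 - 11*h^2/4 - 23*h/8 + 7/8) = h + 1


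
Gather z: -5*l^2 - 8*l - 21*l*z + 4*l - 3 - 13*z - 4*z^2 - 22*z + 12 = -5*l^2 - 4*l - 4*z^2 + z*(-21*l - 35) + 9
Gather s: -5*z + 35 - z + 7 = 42 - 6*z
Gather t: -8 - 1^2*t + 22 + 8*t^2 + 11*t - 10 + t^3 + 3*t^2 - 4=t^3 + 11*t^2 + 10*t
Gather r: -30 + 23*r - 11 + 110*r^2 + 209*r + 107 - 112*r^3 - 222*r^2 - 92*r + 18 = -112*r^3 - 112*r^2 + 140*r + 84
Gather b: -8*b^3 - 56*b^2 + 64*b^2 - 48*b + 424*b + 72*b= -8*b^3 + 8*b^2 + 448*b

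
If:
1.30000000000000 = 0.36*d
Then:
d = 3.61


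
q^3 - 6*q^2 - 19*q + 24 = (q - 8)*(q - 1)*(q + 3)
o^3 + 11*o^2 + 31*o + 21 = (o + 1)*(o + 3)*(o + 7)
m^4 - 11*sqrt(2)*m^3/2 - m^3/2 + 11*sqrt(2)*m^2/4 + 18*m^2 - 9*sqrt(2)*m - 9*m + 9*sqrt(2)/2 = (m - 1/2)*(m - 3*sqrt(2))*(m - 3*sqrt(2)/2)*(m - sqrt(2))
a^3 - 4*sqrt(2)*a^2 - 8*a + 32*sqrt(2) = (a - 4*sqrt(2))*(a - 2*sqrt(2))*(a + 2*sqrt(2))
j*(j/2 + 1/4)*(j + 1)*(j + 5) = j^4/2 + 13*j^3/4 + 4*j^2 + 5*j/4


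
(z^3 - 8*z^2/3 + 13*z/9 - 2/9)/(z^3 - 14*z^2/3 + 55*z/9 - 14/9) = (3*z - 1)/(3*z - 7)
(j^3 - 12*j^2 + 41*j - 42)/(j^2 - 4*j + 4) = (j^2 - 10*j + 21)/(j - 2)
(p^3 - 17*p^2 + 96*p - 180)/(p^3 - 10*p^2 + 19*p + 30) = (p - 6)/(p + 1)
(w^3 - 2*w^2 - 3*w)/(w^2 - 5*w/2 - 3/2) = 2*w*(w + 1)/(2*w + 1)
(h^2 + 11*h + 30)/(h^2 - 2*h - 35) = (h + 6)/(h - 7)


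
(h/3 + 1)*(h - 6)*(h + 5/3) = h^3/3 - 4*h^2/9 - 23*h/3 - 10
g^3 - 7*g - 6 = (g - 3)*(g + 1)*(g + 2)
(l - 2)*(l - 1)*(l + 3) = l^3 - 7*l + 6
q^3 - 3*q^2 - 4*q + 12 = (q - 3)*(q - 2)*(q + 2)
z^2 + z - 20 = (z - 4)*(z + 5)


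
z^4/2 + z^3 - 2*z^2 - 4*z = z*(z/2 + 1)*(z - 2)*(z + 2)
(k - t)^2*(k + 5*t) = k^3 + 3*k^2*t - 9*k*t^2 + 5*t^3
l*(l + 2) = l^2 + 2*l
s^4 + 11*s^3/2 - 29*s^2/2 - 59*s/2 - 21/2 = (s - 3)*(s + 1/2)*(s + 1)*(s + 7)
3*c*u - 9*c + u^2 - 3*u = (3*c + u)*(u - 3)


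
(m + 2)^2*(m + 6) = m^3 + 10*m^2 + 28*m + 24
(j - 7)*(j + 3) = j^2 - 4*j - 21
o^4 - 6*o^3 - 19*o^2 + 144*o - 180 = (o - 6)*(o - 3)*(o - 2)*(o + 5)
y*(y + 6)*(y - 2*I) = y^3 + 6*y^2 - 2*I*y^2 - 12*I*y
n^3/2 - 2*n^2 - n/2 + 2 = (n/2 + 1/2)*(n - 4)*(n - 1)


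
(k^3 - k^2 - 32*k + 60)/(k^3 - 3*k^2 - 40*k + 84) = (k - 5)/(k - 7)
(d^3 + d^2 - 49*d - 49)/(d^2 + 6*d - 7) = (d^2 - 6*d - 7)/(d - 1)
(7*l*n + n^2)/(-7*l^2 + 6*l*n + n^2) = -n/(l - n)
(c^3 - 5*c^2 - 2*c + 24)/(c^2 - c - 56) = (-c^3 + 5*c^2 + 2*c - 24)/(-c^2 + c + 56)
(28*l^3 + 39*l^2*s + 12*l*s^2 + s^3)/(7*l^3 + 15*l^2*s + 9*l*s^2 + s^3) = (4*l + s)/(l + s)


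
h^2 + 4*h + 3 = (h + 1)*(h + 3)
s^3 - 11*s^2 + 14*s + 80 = (s - 8)*(s - 5)*(s + 2)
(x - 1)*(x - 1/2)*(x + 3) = x^3 + 3*x^2/2 - 4*x + 3/2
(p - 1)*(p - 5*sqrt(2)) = p^2 - 5*sqrt(2)*p - p + 5*sqrt(2)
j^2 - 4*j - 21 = (j - 7)*(j + 3)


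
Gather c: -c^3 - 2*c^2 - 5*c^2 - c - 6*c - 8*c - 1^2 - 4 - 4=-c^3 - 7*c^2 - 15*c - 9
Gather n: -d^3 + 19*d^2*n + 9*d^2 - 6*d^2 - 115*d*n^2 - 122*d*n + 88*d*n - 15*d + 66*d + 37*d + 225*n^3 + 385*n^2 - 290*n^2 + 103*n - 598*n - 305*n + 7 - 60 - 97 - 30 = -d^3 + 3*d^2 + 88*d + 225*n^3 + n^2*(95 - 115*d) + n*(19*d^2 - 34*d - 800) - 180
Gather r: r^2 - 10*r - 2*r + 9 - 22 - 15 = r^2 - 12*r - 28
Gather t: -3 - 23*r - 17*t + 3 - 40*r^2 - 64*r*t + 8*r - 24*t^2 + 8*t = -40*r^2 - 15*r - 24*t^2 + t*(-64*r - 9)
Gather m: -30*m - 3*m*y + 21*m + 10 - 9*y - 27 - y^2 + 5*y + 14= m*(-3*y - 9) - y^2 - 4*y - 3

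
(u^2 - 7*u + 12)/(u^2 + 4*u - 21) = (u - 4)/(u + 7)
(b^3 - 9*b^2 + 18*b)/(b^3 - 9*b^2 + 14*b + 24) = b*(b - 3)/(b^2 - 3*b - 4)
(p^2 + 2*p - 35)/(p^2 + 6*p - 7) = (p - 5)/(p - 1)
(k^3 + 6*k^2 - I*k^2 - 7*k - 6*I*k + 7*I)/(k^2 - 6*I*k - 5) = (k^2 + 6*k - 7)/(k - 5*I)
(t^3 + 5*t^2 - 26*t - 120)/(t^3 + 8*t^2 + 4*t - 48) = (t - 5)/(t - 2)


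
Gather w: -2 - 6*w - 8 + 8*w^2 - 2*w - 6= 8*w^2 - 8*w - 16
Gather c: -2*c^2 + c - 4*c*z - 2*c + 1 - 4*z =-2*c^2 + c*(-4*z - 1) - 4*z + 1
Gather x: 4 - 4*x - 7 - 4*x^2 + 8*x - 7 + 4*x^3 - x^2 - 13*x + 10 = 4*x^3 - 5*x^2 - 9*x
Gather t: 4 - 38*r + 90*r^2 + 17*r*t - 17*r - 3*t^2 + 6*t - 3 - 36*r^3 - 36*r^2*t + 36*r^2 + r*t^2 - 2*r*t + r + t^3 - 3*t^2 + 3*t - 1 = -36*r^3 + 126*r^2 - 54*r + t^3 + t^2*(r - 6) + t*(-36*r^2 + 15*r + 9)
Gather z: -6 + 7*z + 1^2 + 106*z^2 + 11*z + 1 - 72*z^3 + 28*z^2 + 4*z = -72*z^3 + 134*z^2 + 22*z - 4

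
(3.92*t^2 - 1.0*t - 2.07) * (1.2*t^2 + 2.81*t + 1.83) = 4.704*t^4 + 9.8152*t^3 + 1.8796*t^2 - 7.6467*t - 3.7881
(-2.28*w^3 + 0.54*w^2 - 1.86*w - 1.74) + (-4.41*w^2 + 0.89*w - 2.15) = -2.28*w^3 - 3.87*w^2 - 0.97*w - 3.89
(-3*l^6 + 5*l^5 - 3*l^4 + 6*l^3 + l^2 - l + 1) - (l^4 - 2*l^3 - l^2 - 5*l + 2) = -3*l^6 + 5*l^5 - 4*l^4 + 8*l^3 + 2*l^2 + 4*l - 1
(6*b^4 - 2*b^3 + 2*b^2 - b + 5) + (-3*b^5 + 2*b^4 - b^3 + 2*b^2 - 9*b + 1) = -3*b^5 + 8*b^4 - 3*b^3 + 4*b^2 - 10*b + 6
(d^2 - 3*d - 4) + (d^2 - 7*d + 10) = 2*d^2 - 10*d + 6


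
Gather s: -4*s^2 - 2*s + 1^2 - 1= -4*s^2 - 2*s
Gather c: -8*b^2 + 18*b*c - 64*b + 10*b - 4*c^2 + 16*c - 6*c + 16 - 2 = -8*b^2 - 54*b - 4*c^2 + c*(18*b + 10) + 14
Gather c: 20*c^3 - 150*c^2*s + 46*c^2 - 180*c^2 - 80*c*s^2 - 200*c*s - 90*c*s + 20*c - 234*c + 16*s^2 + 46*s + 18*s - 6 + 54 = 20*c^3 + c^2*(-150*s - 134) + c*(-80*s^2 - 290*s - 214) + 16*s^2 + 64*s + 48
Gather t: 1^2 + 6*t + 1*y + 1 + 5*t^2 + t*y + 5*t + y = 5*t^2 + t*(y + 11) + 2*y + 2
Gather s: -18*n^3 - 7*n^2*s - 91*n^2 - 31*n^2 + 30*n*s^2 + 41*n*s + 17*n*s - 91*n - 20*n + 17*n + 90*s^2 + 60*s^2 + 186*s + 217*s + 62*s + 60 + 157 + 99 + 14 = -18*n^3 - 122*n^2 - 94*n + s^2*(30*n + 150) + s*(-7*n^2 + 58*n + 465) + 330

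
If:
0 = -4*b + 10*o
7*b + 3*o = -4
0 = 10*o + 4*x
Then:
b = -20/41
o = -8/41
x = 20/41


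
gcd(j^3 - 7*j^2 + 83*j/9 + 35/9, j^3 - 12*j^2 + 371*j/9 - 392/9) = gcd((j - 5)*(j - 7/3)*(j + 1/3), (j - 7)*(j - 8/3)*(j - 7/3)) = j - 7/3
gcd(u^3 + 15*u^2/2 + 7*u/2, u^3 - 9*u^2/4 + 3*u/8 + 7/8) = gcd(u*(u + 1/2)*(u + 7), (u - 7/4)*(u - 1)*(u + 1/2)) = u + 1/2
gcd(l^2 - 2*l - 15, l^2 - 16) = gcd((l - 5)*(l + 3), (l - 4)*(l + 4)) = 1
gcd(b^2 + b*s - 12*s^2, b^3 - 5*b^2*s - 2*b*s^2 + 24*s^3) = -b + 3*s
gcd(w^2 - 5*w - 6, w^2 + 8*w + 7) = w + 1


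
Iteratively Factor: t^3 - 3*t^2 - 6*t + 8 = (t + 2)*(t^2 - 5*t + 4) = (t - 1)*(t + 2)*(t - 4)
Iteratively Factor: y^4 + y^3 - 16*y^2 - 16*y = (y + 1)*(y^3 - 16*y) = (y - 4)*(y + 1)*(y^2 + 4*y) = y*(y - 4)*(y + 1)*(y + 4)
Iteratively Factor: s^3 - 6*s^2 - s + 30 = (s + 2)*(s^2 - 8*s + 15) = (s - 5)*(s + 2)*(s - 3)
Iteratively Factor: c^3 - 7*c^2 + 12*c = (c - 3)*(c^2 - 4*c) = c*(c - 3)*(c - 4)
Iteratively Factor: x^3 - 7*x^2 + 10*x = (x)*(x^2 - 7*x + 10) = x*(x - 2)*(x - 5)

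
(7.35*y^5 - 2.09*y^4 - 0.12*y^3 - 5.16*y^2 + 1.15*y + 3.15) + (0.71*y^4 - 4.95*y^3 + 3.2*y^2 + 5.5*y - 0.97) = 7.35*y^5 - 1.38*y^4 - 5.07*y^3 - 1.96*y^2 + 6.65*y + 2.18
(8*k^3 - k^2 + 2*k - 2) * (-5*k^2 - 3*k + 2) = -40*k^5 - 19*k^4 + 9*k^3 + 2*k^2 + 10*k - 4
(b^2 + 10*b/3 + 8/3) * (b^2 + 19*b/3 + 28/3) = b^4 + 29*b^3/3 + 298*b^2/9 + 48*b + 224/9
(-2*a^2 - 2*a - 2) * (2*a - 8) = -4*a^3 + 12*a^2 + 12*a + 16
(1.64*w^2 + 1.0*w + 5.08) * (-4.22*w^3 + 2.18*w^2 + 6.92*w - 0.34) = -6.9208*w^5 - 0.6448*w^4 - 7.9088*w^3 + 17.4368*w^2 + 34.8136*w - 1.7272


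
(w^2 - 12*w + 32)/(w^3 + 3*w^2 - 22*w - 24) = (w - 8)/(w^2 + 7*w + 6)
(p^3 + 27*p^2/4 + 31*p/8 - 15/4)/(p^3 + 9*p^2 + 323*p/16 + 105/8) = 2*(2*p - 1)/(4*p + 7)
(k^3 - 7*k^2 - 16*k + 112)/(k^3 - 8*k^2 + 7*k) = (k^2 - 16)/(k*(k - 1))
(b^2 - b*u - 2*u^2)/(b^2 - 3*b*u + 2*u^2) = (-b - u)/(-b + u)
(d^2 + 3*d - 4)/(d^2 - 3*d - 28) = (d - 1)/(d - 7)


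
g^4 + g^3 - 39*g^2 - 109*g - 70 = (g - 7)*(g + 1)*(g + 2)*(g + 5)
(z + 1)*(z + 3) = z^2 + 4*z + 3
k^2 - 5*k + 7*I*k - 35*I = (k - 5)*(k + 7*I)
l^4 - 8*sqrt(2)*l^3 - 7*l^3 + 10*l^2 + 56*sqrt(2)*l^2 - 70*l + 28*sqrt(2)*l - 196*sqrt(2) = (l - 7)*(l - 7*sqrt(2))*(l - 2*sqrt(2))*(l + sqrt(2))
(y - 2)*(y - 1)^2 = y^3 - 4*y^2 + 5*y - 2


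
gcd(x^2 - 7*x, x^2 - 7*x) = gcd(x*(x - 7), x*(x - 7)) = x^2 - 7*x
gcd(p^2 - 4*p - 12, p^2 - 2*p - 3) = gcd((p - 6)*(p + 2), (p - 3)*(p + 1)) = 1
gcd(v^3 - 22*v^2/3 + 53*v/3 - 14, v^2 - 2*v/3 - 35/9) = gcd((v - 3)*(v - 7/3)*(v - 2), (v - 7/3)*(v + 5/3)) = v - 7/3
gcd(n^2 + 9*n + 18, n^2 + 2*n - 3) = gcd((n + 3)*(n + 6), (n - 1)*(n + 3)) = n + 3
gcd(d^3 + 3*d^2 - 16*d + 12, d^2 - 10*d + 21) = 1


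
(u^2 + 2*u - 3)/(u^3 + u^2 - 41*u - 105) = (u - 1)/(u^2 - 2*u - 35)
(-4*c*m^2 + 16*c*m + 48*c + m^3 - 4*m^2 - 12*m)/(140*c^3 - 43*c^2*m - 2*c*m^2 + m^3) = (-m^2 + 4*m + 12)/(35*c^2 - 2*c*m - m^2)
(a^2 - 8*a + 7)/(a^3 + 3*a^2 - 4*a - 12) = (a^2 - 8*a + 7)/(a^3 + 3*a^2 - 4*a - 12)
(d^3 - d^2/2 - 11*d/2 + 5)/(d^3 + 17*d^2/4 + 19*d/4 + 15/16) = 8*(d^2 - 3*d + 2)/(8*d^2 + 14*d + 3)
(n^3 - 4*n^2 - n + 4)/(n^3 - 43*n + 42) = (n^2 - 3*n - 4)/(n^2 + n - 42)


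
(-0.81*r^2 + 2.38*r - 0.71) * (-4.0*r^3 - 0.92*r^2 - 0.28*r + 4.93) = 3.24*r^5 - 8.7748*r^4 + 0.8772*r^3 - 4.0065*r^2 + 11.9322*r - 3.5003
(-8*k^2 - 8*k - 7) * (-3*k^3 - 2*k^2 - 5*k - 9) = 24*k^5 + 40*k^4 + 77*k^3 + 126*k^2 + 107*k + 63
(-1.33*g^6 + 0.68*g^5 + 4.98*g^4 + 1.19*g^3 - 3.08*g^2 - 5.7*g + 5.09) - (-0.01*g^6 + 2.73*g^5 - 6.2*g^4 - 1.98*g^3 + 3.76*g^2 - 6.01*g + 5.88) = -1.32*g^6 - 2.05*g^5 + 11.18*g^4 + 3.17*g^3 - 6.84*g^2 + 0.31*g - 0.79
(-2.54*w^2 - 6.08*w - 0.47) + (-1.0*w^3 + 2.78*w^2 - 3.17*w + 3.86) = -1.0*w^3 + 0.24*w^2 - 9.25*w + 3.39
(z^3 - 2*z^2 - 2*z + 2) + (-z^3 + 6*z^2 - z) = 4*z^2 - 3*z + 2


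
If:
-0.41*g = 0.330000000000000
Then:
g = -0.80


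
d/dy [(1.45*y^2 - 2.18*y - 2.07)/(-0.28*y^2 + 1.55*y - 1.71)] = (1.6371*y^2 - 6.1182*y + 6.9363)/(0.0784*y^4 - 0.868*y^3 + 3.3601*y^2 - 5.301*y + 2.9241)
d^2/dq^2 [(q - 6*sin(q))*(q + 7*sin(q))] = -q*sin(q) + 168*sin(q)^2 + 2*cos(q) - 82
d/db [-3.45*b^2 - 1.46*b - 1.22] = -6.9*b - 1.46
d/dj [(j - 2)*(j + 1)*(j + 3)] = 3*j^2 + 4*j - 5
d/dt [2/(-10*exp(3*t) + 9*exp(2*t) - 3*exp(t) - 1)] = (60*exp(2*t) - 36*exp(t) + 6)*exp(t)/(10*exp(3*t) - 9*exp(2*t) + 3*exp(t) + 1)^2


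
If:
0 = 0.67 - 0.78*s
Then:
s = 0.86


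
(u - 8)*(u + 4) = u^2 - 4*u - 32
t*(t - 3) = t^2 - 3*t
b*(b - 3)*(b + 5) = b^3 + 2*b^2 - 15*b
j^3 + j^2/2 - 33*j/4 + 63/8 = (j - 3/2)^2*(j + 7/2)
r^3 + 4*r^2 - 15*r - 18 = (r - 3)*(r + 1)*(r + 6)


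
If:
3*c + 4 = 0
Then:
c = -4/3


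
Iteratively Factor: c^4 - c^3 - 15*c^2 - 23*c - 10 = (c - 5)*(c^3 + 4*c^2 + 5*c + 2) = (c - 5)*(c + 1)*(c^2 + 3*c + 2) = (c - 5)*(c + 1)^2*(c + 2)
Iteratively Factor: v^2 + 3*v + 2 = (v + 1)*(v + 2)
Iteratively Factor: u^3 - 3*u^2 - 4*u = (u - 4)*(u^2 + u) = u*(u - 4)*(u + 1)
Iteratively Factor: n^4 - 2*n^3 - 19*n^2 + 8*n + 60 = (n - 5)*(n^3 + 3*n^2 - 4*n - 12) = (n - 5)*(n - 2)*(n^2 + 5*n + 6) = (n - 5)*(n - 2)*(n + 3)*(n + 2)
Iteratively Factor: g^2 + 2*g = (g)*(g + 2)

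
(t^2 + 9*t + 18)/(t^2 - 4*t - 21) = (t + 6)/(t - 7)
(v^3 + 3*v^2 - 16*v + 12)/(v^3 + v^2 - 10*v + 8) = (v + 6)/(v + 4)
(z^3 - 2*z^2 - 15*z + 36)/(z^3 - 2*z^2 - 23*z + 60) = (z^2 + z - 12)/(z^2 + z - 20)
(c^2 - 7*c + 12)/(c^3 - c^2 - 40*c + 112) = (c - 3)/(c^2 + 3*c - 28)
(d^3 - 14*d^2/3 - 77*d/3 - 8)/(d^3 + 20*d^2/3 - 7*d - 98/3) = (3*d^3 - 14*d^2 - 77*d - 24)/(3*d^3 + 20*d^2 - 21*d - 98)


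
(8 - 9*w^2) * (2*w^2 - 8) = -18*w^4 + 88*w^2 - 64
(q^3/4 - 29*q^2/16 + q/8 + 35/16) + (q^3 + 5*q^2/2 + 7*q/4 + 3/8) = 5*q^3/4 + 11*q^2/16 + 15*q/8 + 41/16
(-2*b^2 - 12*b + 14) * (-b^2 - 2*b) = 2*b^4 + 16*b^3 + 10*b^2 - 28*b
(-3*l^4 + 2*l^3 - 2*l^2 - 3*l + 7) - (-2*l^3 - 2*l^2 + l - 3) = -3*l^4 + 4*l^3 - 4*l + 10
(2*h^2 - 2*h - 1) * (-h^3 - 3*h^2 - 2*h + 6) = -2*h^5 - 4*h^4 + 3*h^3 + 19*h^2 - 10*h - 6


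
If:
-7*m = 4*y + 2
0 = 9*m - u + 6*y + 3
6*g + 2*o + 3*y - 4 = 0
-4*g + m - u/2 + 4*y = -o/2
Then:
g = 9*y/22 + 1/11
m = -4*y/7 - 2/7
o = 19/11 - 30*y/11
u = 6*y/7 + 3/7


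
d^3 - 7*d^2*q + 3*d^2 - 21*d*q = d*(d + 3)*(d - 7*q)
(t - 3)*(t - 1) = t^2 - 4*t + 3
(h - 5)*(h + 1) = h^2 - 4*h - 5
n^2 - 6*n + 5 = (n - 5)*(n - 1)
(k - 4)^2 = k^2 - 8*k + 16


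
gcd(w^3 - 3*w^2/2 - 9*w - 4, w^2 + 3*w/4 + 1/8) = w + 1/2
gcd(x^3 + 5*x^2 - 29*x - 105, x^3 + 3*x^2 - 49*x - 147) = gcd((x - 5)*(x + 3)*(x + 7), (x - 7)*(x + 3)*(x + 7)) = x^2 + 10*x + 21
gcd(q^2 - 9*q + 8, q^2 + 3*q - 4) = q - 1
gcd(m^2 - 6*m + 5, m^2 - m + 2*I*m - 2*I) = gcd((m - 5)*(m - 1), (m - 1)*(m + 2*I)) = m - 1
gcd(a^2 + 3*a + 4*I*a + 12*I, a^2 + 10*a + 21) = a + 3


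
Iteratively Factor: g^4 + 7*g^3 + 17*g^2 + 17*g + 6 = (g + 1)*(g^3 + 6*g^2 + 11*g + 6) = (g + 1)*(g + 2)*(g^2 + 4*g + 3) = (g + 1)^2*(g + 2)*(g + 3)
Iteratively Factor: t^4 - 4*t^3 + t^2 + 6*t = (t - 3)*(t^3 - t^2 - 2*t) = (t - 3)*(t - 2)*(t^2 + t) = t*(t - 3)*(t - 2)*(t + 1)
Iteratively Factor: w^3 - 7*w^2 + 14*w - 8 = (w - 2)*(w^2 - 5*w + 4) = (w - 4)*(w - 2)*(w - 1)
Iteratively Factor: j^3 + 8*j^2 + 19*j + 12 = (j + 4)*(j^2 + 4*j + 3) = (j + 3)*(j + 4)*(j + 1)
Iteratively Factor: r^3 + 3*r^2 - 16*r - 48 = (r - 4)*(r^2 + 7*r + 12) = (r - 4)*(r + 4)*(r + 3)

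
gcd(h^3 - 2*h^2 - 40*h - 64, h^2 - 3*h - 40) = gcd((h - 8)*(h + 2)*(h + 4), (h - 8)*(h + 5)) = h - 8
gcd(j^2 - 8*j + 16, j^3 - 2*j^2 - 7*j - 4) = j - 4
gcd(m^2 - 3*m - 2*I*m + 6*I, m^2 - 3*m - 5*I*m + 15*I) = m - 3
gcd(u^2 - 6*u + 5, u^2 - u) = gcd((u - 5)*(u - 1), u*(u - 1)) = u - 1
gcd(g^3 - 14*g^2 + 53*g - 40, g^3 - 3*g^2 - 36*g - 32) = g - 8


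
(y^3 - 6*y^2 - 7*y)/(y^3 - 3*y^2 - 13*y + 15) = y*(y^2 - 6*y - 7)/(y^3 - 3*y^2 - 13*y + 15)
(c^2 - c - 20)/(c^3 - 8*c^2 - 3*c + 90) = (c + 4)/(c^2 - 3*c - 18)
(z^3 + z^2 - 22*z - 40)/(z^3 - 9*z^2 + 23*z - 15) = (z^2 + 6*z + 8)/(z^2 - 4*z + 3)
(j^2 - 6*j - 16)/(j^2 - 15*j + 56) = (j + 2)/(j - 7)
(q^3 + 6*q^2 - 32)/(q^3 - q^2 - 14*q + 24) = (q + 4)/(q - 3)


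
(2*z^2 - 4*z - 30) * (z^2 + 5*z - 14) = 2*z^4 + 6*z^3 - 78*z^2 - 94*z + 420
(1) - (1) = 0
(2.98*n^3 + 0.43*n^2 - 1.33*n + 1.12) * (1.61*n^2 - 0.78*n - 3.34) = 4.7978*n^5 - 1.6321*n^4 - 12.4299*n^3 + 1.4044*n^2 + 3.5686*n - 3.7408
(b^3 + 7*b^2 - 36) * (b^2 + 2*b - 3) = b^5 + 9*b^4 + 11*b^3 - 57*b^2 - 72*b + 108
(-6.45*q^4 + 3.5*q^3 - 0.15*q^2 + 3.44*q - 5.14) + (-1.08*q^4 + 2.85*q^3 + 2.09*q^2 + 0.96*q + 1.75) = -7.53*q^4 + 6.35*q^3 + 1.94*q^2 + 4.4*q - 3.39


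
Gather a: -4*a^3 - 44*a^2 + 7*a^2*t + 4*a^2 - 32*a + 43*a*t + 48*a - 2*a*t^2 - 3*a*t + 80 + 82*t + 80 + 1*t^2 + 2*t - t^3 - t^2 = -4*a^3 + a^2*(7*t - 40) + a*(-2*t^2 + 40*t + 16) - t^3 + 84*t + 160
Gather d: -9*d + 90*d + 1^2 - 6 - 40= 81*d - 45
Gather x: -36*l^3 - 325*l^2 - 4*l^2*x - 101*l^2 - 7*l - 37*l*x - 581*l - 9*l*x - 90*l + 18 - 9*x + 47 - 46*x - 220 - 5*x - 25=-36*l^3 - 426*l^2 - 678*l + x*(-4*l^2 - 46*l - 60) - 180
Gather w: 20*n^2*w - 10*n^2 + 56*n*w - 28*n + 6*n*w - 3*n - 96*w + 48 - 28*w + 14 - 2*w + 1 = -10*n^2 - 31*n + w*(20*n^2 + 62*n - 126) + 63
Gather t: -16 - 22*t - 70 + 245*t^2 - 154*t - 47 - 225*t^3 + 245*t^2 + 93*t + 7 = -225*t^3 + 490*t^2 - 83*t - 126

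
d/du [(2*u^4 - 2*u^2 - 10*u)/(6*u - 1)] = 2*(18*u^4 - 4*u^3 - 6*u^2 + 2*u + 5)/(36*u^2 - 12*u + 1)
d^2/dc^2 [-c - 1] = 0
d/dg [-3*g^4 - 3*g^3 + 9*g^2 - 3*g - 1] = -12*g^3 - 9*g^2 + 18*g - 3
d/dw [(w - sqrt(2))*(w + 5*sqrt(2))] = 2*w + 4*sqrt(2)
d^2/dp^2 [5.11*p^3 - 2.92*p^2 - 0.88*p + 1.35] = 30.66*p - 5.84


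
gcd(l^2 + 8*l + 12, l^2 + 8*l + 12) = l^2 + 8*l + 12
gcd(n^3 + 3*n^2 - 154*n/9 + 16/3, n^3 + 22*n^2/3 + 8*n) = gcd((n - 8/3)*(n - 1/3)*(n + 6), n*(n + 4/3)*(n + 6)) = n + 6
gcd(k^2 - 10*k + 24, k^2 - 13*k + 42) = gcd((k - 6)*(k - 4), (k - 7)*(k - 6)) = k - 6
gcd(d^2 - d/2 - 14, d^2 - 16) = d - 4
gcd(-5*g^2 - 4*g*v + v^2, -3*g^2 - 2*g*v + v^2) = g + v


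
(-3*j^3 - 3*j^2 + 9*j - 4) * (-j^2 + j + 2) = 3*j^5 - 18*j^3 + 7*j^2 + 14*j - 8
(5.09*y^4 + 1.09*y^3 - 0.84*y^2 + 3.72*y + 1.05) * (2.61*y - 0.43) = 13.2849*y^5 + 0.6562*y^4 - 2.6611*y^3 + 10.0704*y^2 + 1.1409*y - 0.4515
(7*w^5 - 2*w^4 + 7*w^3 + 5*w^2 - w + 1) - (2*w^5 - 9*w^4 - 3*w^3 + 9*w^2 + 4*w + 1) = 5*w^5 + 7*w^4 + 10*w^3 - 4*w^2 - 5*w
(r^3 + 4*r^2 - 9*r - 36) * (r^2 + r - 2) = r^5 + 5*r^4 - 7*r^3 - 53*r^2 - 18*r + 72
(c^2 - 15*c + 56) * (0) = 0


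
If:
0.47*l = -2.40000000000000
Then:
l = -5.11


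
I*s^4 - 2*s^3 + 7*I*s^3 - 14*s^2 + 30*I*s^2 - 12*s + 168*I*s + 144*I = (s + 6)*(s - 4*I)*(s + 6*I)*(I*s + I)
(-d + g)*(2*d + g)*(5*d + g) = -10*d^3 + 3*d^2*g + 6*d*g^2 + g^3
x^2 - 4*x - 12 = (x - 6)*(x + 2)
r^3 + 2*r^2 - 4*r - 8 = (r - 2)*(r + 2)^2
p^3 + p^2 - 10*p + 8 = (p - 2)*(p - 1)*(p + 4)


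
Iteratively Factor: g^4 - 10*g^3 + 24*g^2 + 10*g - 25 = (g - 5)*(g^3 - 5*g^2 - g + 5) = (g - 5)*(g - 1)*(g^2 - 4*g - 5) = (g - 5)^2*(g - 1)*(g + 1)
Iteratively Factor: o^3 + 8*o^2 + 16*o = (o + 4)*(o^2 + 4*o) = o*(o + 4)*(o + 4)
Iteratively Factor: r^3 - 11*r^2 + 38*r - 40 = (r - 4)*(r^2 - 7*r + 10) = (r - 5)*(r - 4)*(r - 2)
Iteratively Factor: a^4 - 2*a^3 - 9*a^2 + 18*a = (a)*(a^3 - 2*a^2 - 9*a + 18) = a*(a - 3)*(a^2 + a - 6) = a*(a - 3)*(a - 2)*(a + 3)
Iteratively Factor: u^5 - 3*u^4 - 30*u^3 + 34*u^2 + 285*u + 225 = (u + 1)*(u^4 - 4*u^3 - 26*u^2 + 60*u + 225) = (u + 1)*(u + 3)*(u^3 - 7*u^2 - 5*u + 75) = (u - 5)*(u + 1)*(u + 3)*(u^2 - 2*u - 15) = (u - 5)*(u + 1)*(u + 3)^2*(u - 5)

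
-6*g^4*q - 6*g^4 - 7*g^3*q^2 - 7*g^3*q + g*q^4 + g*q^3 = (-3*g + q)*(g + q)*(2*g + q)*(g*q + g)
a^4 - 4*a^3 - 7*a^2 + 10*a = a*(a - 5)*(a - 1)*(a + 2)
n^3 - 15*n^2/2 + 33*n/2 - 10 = (n - 4)*(n - 5/2)*(n - 1)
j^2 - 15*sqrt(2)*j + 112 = (j - 8*sqrt(2))*(j - 7*sqrt(2))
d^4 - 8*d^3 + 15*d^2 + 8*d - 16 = (d - 4)^2*(d - 1)*(d + 1)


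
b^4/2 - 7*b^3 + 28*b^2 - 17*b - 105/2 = (b/2 + 1/2)*(b - 7)*(b - 5)*(b - 3)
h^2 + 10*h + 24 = (h + 4)*(h + 6)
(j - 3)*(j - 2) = j^2 - 5*j + 6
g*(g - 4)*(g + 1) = g^3 - 3*g^2 - 4*g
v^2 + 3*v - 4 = (v - 1)*(v + 4)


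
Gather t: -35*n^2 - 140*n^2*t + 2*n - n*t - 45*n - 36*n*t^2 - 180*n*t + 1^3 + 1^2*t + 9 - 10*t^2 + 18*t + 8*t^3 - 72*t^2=-35*n^2 - 43*n + 8*t^3 + t^2*(-36*n - 82) + t*(-140*n^2 - 181*n + 19) + 10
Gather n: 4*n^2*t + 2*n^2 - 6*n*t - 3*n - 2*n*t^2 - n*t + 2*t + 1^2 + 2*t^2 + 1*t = n^2*(4*t + 2) + n*(-2*t^2 - 7*t - 3) + 2*t^2 + 3*t + 1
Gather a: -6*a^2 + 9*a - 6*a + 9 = -6*a^2 + 3*a + 9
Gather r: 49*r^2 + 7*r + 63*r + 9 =49*r^2 + 70*r + 9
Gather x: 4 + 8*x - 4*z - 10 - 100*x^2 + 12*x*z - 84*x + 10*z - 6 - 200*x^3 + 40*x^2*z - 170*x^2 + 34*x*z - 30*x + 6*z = -200*x^3 + x^2*(40*z - 270) + x*(46*z - 106) + 12*z - 12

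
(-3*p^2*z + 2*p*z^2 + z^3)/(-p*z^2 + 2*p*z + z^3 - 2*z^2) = (3*p + z)/(z - 2)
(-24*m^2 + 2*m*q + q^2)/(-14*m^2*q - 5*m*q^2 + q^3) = (24*m^2 - 2*m*q - q^2)/(q*(14*m^2 + 5*m*q - q^2))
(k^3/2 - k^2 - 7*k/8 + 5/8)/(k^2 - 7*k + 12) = (4*k^3 - 8*k^2 - 7*k + 5)/(8*(k^2 - 7*k + 12))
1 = 1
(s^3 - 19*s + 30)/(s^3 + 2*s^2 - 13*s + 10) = (s - 3)/(s - 1)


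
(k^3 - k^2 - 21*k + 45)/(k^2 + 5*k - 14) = (k^3 - k^2 - 21*k + 45)/(k^2 + 5*k - 14)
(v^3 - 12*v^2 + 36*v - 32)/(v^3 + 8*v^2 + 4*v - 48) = (v^2 - 10*v + 16)/(v^2 + 10*v + 24)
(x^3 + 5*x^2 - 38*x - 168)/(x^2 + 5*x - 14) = (x^2 - 2*x - 24)/(x - 2)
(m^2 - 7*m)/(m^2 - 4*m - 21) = m/(m + 3)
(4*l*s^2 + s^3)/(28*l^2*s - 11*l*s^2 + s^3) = s*(4*l + s)/(28*l^2 - 11*l*s + s^2)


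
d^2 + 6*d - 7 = (d - 1)*(d + 7)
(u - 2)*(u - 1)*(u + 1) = u^3 - 2*u^2 - u + 2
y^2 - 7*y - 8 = (y - 8)*(y + 1)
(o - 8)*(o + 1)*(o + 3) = o^3 - 4*o^2 - 29*o - 24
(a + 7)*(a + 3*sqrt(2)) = a^2 + 3*sqrt(2)*a + 7*a + 21*sqrt(2)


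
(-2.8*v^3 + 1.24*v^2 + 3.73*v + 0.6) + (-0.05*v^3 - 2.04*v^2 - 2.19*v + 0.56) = -2.85*v^3 - 0.8*v^2 + 1.54*v + 1.16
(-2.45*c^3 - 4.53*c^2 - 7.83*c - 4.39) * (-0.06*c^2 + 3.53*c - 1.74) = 0.147*c^5 - 8.3767*c^4 - 11.2581*c^3 - 19.4943*c^2 - 1.8725*c + 7.6386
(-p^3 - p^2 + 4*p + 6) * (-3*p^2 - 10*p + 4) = 3*p^5 + 13*p^4 - 6*p^3 - 62*p^2 - 44*p + 24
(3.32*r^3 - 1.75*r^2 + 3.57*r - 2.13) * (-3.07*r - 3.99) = -10.1924*r^4 - 7.8743*r^3 - 3.9774*r^2 - 7.7052*r + 8.4987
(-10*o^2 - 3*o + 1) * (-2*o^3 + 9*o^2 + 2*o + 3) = 20*o^5 - 84*o^4 - 49*o^3 - 27*o^2 - 7*o + 3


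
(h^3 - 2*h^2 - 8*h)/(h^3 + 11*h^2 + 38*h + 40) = h*(h - 4)/(h^2 + 9*h + 20)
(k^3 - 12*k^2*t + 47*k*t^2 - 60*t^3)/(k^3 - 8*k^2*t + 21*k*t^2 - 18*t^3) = (k^2 - 9*k*t + 20*t^2)/(k^2 - 5*k*t + 6*t^2)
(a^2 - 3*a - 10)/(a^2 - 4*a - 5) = (a + 2)/(a + 1)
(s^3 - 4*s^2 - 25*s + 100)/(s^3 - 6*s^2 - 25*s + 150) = (s - 4)/(s - 6)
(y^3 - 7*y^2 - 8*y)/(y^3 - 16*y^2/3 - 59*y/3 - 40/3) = 3*y/(3*y + 5)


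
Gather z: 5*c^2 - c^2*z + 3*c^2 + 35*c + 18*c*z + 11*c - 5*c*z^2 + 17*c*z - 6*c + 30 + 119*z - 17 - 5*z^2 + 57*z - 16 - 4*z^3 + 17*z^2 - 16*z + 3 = 8*c^2 + 40*c - 4*z^3 + z^2*(12 - 5*c) + z*(-c^2 + 35*c + 160)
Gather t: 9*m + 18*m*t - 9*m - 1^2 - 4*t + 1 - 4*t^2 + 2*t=-4*t^2 + t*(18*m - 2)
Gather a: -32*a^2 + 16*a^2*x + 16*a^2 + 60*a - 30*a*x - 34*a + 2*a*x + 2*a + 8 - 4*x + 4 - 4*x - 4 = a^2*(16*x - 16) + a*(28 - 28*x) - 8*x + 8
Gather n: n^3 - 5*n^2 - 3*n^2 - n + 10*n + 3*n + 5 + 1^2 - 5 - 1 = n^3 - 8*n^2 + 12*n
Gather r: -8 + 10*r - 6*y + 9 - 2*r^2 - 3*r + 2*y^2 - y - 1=-2*r^2 + 7*r + 2*y^2 - 7*y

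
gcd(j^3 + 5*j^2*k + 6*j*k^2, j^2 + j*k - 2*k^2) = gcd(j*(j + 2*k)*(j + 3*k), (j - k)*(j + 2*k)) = j + 2*k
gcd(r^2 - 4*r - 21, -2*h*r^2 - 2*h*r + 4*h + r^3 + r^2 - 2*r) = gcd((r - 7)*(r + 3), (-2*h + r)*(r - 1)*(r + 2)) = 1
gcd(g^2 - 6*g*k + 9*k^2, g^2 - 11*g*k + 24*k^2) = g - 3*k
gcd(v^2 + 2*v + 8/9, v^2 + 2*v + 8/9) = v^2 + 2*v + 8/9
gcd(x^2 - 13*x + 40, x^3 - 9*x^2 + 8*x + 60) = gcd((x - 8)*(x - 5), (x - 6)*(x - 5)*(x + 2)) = x - 5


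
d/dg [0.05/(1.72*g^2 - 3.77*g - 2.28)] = (0.1885 - 0.172*g)/(-1.72*g^2 + 3.77*g + 2.28)^2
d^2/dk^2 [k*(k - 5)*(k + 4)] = 6*k - 2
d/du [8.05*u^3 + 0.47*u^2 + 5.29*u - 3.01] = 24.15*u^2 + 0.94*u + 5.29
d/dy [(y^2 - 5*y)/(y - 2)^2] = (y + 10)/(y^3 - 6*y^2 + 12*y - 8)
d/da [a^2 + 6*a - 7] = 2*a + 6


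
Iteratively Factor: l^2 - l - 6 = (l - 3)*(l + 2)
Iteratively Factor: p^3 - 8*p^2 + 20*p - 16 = (p - 2)*(p^2 - 6*p + 8) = (p - 4)*(p - 2)*(p - 2)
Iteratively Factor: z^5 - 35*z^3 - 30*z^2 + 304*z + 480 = (z - 4)*(z^4 + 4*z^3 - 19*z^2 - 106*z - 120) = (z - 5)*(z - 4)*(z^3 + 9*z^2 + 26*z + 24) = (z - 5)*(z - 4)*(z + 4)*(z^2 + 5*z + 6) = (z - 5)*(z - 4)*(z + 2)*(z + 4)*(z + 3)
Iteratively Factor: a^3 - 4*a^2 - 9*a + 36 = (a + 3)*(a^2 - 7*a + 12) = (a - 3)*(a + 3)*(a - 4)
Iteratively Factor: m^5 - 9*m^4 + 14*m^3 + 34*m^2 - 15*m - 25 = (m - 5)*(m^4 - 4*m^3 - 6*m^2 + 4*m + 5) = (m - 5)*(m - 1)*(m^3 - 3*m^2 - 9*m - 5) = (m - 5)*(m - 1)*(m + 1)*(m^2 - 4*m - 5) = (m - 5)*(m - 1)*(m + 1)^2*(m - 5)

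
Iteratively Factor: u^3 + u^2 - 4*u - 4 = (u + 1)*(u^2 - 4) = (u + 1)*(u + 2)*(u - 2)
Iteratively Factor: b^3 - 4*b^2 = (b)*(b^2 - 4*b) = b^2*(b - 4)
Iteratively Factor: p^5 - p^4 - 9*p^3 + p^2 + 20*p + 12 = (p + 2)*(p^4 - 3*p^3 - 3*p^2 + 7*p + 6) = (p - 2)*(p + 2)*(p^3 - p^2 - 5*p - 3) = (p - 2)*(p + 1)*(p + 2)*(p^2 - 2*p - 3) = (p - 3)*(p - 2)*(p + 1)*(p + 2)*(p + 1)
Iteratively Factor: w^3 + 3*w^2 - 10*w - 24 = (w + 2)*(w^2 + w - 12) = (w + 2)*(w + 4)*(w - 3)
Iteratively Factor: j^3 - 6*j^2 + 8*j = (j)*(j^2 - 6*j + 8) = j*(j - 2)*(j - 4)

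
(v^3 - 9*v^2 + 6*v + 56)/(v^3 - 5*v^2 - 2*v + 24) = (v - 7)/(v - 3)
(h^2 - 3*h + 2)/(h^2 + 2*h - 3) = (h - 2)/(h + 3)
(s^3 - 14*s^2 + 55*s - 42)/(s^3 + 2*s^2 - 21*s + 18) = (s^2 - 13*s + 42)/(s^2 + 3*s - 18)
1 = 1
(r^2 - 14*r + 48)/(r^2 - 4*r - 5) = (-r^2 + 14*r - 48)/(-r^2 + 4*r + 5)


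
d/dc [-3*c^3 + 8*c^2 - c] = -9*c^2 + 16*c - 1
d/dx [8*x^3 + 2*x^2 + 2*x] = 24*x^2 + 4*x + 2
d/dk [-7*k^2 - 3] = -14*k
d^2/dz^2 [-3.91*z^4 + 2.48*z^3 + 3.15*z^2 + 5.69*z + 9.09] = -46.92*z^2 + 14.88*z + 6.3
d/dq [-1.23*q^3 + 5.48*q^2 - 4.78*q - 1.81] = -3.69*q^2 + 10.96*q - 4.78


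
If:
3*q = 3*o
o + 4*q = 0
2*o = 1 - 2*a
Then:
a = 1/2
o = 0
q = 0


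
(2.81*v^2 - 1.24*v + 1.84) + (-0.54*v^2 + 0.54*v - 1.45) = 2.27*v^2 - 0.7*v + 0.39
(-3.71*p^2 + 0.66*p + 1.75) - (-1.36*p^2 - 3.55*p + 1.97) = -2.35*p^2 + 4.21*p - 0.22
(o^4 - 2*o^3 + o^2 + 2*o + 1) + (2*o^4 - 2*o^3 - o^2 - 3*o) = 3*o^4 - 4*o^3 - o + 1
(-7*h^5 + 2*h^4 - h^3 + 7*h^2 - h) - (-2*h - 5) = -7*h^5 + 2*h^4 - h^3 + 7*h^2 + h + 5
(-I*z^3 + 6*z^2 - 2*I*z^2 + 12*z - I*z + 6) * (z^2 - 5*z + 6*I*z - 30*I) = -I*z^5 + 12*z^4 + 3*I*z^4 - 36*z^3 + 45*I*z^3 - 108*z^2 - 103*I*z^2 - 60*z - 324*I*z - 180*I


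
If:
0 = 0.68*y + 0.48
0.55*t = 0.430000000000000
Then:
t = 0.78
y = -0.71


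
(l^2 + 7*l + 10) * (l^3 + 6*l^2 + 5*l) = l^5 + 13*l^4 + 57*l^3 + 95*l^2 + 50*l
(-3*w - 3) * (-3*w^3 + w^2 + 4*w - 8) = 9*w^4 + 6*w^3 - 15*w^2 + 12*w + 24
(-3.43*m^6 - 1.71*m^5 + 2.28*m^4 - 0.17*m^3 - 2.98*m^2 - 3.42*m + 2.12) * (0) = 0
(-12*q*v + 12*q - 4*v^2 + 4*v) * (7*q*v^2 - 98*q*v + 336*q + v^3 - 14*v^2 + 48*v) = -84*q^2*v^3 + 1260*q^2*v^2 - 5208*q^2*v + 4032*q^2 - 40*q*v^4 + 600*q*v^3 - 2480*q*v^2 + 1920*q*v - 4*v^5 + 60*v^4 - 248*v^3 + 192*v^2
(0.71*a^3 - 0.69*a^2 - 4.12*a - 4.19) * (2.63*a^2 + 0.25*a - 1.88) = 1.8673*a^5 - 1.6372*a^4 - 12.3429*a^3 - 10.7525*a^2 + 6.6981*a + 7.8772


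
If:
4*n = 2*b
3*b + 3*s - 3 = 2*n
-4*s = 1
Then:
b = 15/8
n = 15/16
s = -1/4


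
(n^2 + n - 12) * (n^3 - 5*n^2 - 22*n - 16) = n^5 - 4*n^4 - 39*n^3 + 22*n^2 + 248*n + 192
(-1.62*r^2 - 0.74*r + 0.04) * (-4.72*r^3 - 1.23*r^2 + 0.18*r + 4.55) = 7.6464*r^5 + 5.4854*r^4 + 0.4298*r^3 - 7.5534*r^2 - 3.3598*r + 0.182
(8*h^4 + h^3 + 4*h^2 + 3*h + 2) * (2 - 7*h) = -56*h^5 + 9*h^4 - 26*h^3 - 13*h^2 - 8*h + 4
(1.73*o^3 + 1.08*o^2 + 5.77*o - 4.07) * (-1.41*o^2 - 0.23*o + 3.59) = -2.4393*o^5 - 1.9207*o^4 - 2.1734*o^3 + 8.2888*o^2 + 21.6504*o - 14.6113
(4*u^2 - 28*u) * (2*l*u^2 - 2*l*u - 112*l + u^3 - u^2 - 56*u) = 8*l*u^4 - 64*l*u^3 - 392*l*u^2 + 3136*l*u + 4*u^5 - 32*u^4 - 196*u^3 + 1568*u^2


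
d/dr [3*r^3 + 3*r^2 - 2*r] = 9*r^2 + 6*r - 2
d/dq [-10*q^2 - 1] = -20*q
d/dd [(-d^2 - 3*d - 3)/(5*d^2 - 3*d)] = 3*(6*d^2 + 10*d - 3)/(d^2*(25*d^2 - 30*d + 9))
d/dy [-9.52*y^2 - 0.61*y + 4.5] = -19.04*y - 0.61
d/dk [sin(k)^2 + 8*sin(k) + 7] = 2*(sin(k) + 4)*cos(k)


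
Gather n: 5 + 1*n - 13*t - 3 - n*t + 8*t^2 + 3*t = n*(1 - t) + 8*t^2 - 10*t + 2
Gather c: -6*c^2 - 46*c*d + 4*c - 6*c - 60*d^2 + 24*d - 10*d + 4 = -6*c^2 + c*(-46*d - 2) - 60*d^2 + 14*d + 4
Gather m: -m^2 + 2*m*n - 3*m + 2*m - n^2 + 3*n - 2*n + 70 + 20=-m^2 + m*(2*n - 1) - n^2 + n + 90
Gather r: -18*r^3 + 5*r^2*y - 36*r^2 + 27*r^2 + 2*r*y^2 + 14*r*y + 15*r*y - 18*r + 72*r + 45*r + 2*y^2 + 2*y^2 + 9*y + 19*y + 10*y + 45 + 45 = -18*r^3 + r^2*(5*y - 9) + r*(2*y^2 + 29*y + 99) + 4*y^2 + 38*y + 90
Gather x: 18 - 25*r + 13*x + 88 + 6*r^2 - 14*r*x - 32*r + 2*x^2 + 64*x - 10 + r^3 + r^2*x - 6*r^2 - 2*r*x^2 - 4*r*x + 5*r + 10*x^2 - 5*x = r^3 - 52*r + x^2*(12 - 2*r) + x*(r^2 - 18*r + 72) + 96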